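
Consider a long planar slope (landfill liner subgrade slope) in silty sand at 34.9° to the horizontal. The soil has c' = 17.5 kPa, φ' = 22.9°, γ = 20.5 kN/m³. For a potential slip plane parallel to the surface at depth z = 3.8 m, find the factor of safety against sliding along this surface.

FS = 1.08

For an infinite slope with a slip plane parallel to the surface (no pore pressure): FS = [c' + γz cos²β tanφ'] / [γz sinβ cosβ].
γz = 20.5·3.8 = 77.90 kN/m²
Numerator = 17.5 + 77.90·cos²34.9°·tan22.9° = 17.5 + 77.90·0.6726·0.4224 = 39.634 kPa
Denominator = 77.90·sin34.9°·cos34.9° = 77.90·0.5721·0.8202 = 36.554 kPa
FS = 39.634 / 36.554 = 1.084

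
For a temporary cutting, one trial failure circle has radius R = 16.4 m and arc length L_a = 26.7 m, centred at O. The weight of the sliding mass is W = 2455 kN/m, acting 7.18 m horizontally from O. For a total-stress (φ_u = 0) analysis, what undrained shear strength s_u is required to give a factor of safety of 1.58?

FS = s_u·L_a·R / (W·d), so s_u = FS·W·d / (L_a·R).
s_u = 1.58·2455·7.18 / (26.70·16.4) = 27850.5 / 437.88 = 63.60 kPa

s_u = 63.6 kPa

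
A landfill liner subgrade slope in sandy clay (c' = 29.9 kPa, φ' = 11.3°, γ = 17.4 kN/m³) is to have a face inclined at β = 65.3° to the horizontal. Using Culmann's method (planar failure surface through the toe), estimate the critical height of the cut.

Culmann's analysis gives the critical failure plane at α_cr = (β + φ')/2 = (65.3 + 11.3)/2 = 38.3°, and the critical height
H_c = (4c'/γ) · sinβ cosφ' / [1 − cos(β − φ')]
    = (4·29.9/17.4) · sin65.3°·cos11.3° / [1 − cos(54.0°)]
    = 6.874 · 0.9085·0.9806 / [1 − 0.5878]
    = 6.874 · 0.8909 / 0.4122
    = 14.86 m

H_c = 14.86 m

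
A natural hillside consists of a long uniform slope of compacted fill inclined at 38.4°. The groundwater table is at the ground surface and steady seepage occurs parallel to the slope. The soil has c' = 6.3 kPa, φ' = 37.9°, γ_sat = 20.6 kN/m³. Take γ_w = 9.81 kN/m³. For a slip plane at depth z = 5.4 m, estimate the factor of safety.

FS = 0.63

With seepage parallel to the slope and the water table at the surface, the effective normal stress on the slip plane uses the buoyant unit weight γ' = γ_sat − γ_w while the driving shear stress uses γ_sat:
FS = [c' + γ' z cos²β tanφ'] / [γ_sat z sinβ cosβ]
γ' = 20.6 − 9.81 = 10.79 kN/m³
Numerator = 6.3 + 10.79·5.4·cos²38.4°·tan37.9° = 6.3 + 10.79·5.4·0.6142·0.7785 = 34.158 kPa
Denominator = 20.6·5.4·sin38.4°·cos38.4° = 20.6·5.4·0.6211·0.7837 = 54.150 kPa
FS = 34.158 / 54.150 = 0.631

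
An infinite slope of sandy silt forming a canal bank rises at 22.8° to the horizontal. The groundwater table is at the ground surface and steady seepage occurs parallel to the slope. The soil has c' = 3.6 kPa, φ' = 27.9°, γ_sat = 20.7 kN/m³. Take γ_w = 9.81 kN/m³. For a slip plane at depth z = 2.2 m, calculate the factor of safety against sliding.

FS = 0.88

With seepage parallel to the slope and the water table at the surface, the effective normal stress on the slip plane uses the buoyant unit weight γ' = γ_sat − γ_w while the driving shear stress uses γ_sat:
FS = [c' + γ' z cos²β tanφ'] / [γ_sat z sinβ cosβ]
γ' = 20.7 − 9.81 = 10.89 kN/m³
Numerator = 3.6 + 10.89·2.2·cos²22.8°·tan27.9° = 3.6 + 10.89·2.2·0.8498·0.5295 = 14.380 kPa
Denominator = 20.7·2.2·sin22.8°·cos22.8° = 20.7·2.2·0.3875·0.9219 = 16.269 kPa
FS = 14.380 / 16.269 = 0.884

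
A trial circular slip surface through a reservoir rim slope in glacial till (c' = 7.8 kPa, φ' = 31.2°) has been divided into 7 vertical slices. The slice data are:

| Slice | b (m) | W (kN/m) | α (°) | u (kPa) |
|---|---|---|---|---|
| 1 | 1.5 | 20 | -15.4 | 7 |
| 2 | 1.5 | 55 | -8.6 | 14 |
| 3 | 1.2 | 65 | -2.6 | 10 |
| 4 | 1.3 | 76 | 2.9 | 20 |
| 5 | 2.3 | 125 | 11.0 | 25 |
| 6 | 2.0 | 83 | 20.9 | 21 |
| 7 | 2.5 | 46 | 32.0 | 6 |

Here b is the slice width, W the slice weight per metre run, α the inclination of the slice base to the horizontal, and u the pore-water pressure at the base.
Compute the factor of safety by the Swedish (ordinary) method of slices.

Ordinary method of slices: FS = Σ[c'·Δl_i + (W_i cosα_i − u_i·Δl_i)·tanφ'] / Σ W_i sinα_i, with Δl_i = b_i / cosα_i.
Slice 1: Δl = 1.5/cos(-15.4°) = 1.556 m; N'_1 = 20·cos(-15.4°) − 7·1.556 = 8.4; c'Δl = 12.14; W sinα = -5.3
Slice 2: Δl = 1.5/cos(-8.6°) = 1.517 m; N'_2 = 55·cos(-8.6°) − 14·1.517 = 33.1; c'Δl = 11.83; W sinα = -8.2
Slice 3: Δl = 1.2/cos(-2.6°) = 1.201 m; N'_3 = 65·cos(-2.6°) − 10·1.201 = 52.9; c'Δl = 9.37; W sinα = -2.9
Slice 4: Δl = 1.3/cos2.9° = 1.302 m; N'_4 = 76·cos2.9° − 20·1.302 = 49.9; c'Δl = 10.15; W sinα = 3.8
Slice 5: Δl = 2.3/cos11.0° = 2.343 m; N'_5 = 125·cos11.0° − 25·2.343 = 64.1; c'Δl = 18.28; W sinα = 23.9
Slice 6: Δl = 2.0/cos20.9° = 2.141 m; N'_6 = 83·cos20.9° − 21·2.141 = 32.6; c'Δl = 16.70; W sinα = 29.6
Slice 7: Δl = 2.5/cos32.0° = 2.948 m; N'_7 = 46·cos32.0° − 6·2.948 = 21.3; c'Δl = 22.99; W sinα = 24.4
Σc'Δl = 101.5 kN/m; ΣN' = 262.4 kN/m; ΣW sinα = 65.2 kN/m
Resisting = 101.5 + 262.4·tan31.2° = 101.5 + 158.9 = 260.3 kN/m
FS = 260.3 / 65.2 = 3.993

FS = 3.99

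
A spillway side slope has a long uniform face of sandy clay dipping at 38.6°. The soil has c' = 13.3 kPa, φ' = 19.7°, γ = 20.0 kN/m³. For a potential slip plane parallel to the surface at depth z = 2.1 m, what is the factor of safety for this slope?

FS = 1.10

For an infinite slope with a slip plane parallel to the surface (no pore pressure): FS = [c' + γz cos²β tanφ'] / [γz sinβ cosβ].
γz = 20.0·2.1 = 42.00 kN/m²
Numerator = 13.3 + 42.00·cos²38.6°·tan19.7° = 13.3 + 42.00·0.6108·0.3581 = 22.485 kPa
Denominator = 42.00·sin38.6°·cos38.6° = 42.00·0.6239·0.7815 = 20.478 kPa
FS = 22.485 / 20.478 = 1.098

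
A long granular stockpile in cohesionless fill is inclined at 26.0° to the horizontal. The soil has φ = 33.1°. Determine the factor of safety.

For a dry cohesionless infinite slope the factor of safety is FS = tanφ / tanβ.
FS = tan33.1° / tan26.0° = 0.6519 / 0.4877 = 1.337

FS = 1.34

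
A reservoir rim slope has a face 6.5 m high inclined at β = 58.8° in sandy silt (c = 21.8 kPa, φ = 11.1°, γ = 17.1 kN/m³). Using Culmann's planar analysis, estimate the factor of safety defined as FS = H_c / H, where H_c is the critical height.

H_c = (4c/γ) · sinβ cosφ / [1 − cos(β − φ)]
    = (4·21.8/17.1) · sin58.8°·cos11.1° / [1 − cos47.7°]
    = 5.099 · 0.8394 / 0.3270 = 13.09 m
FS = H_c / H = 13.09 / 6.5 = 2.014

FS = 2.01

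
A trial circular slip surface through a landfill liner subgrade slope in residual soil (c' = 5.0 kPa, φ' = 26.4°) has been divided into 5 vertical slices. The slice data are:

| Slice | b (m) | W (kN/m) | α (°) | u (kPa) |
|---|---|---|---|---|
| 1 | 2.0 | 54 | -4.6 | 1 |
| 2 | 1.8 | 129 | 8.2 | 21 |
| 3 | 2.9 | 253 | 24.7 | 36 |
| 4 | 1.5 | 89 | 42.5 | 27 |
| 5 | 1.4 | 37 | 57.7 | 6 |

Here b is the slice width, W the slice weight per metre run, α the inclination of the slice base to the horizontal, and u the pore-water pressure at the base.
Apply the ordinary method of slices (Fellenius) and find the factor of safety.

Ordinary method of slices: FS = Σ[c'·Δl_i + (W_i cosα_i − u_i·Δl_i)·tanφ'] / Σ W_i sinα_i, with Δl_i = b_i / cosα_i.
Slice 1: Δl = 2.0/cos(-4.6°) = 2.006 m; N'_1 = 54·cos(-4.6°) − 1·2.006 = 51.8; c'Δl = 10.03; W sinα = -4.3
Slice 2: Δl = 1.8/cos8.2° = 1.819 m; N'_2 = 129·cos8.2° − 21·1.819 = 89.5; c'Δl = 9.09; W sinα = 18.4
Slice 3: Δl = 2.9/cos24.7° = 3.192 m; N'_3 = 253·cos24.7° − 36·3.192 = 114.9; c'Δl = 15.96; W sinα = 105.7
Slice 4: Δl = 1.5/cos42.5° = 2.035 m; N'_4 = 89·cos42.5° − 27·2.035 = 10.7; c'Δl = 10.17; W sinα = 60.1
Slice 5: Δl = 1.4/cos57.7° = 2.620 m; N'_5 = 37·cos57.7° − 6·2.620 = 4.1; c'Δl = 13.10; W sinα = 31.3
Σc'Δl = 58.4 kN/m; ΣN' = 271.0 kN/m; ΣW sinα = 211.2 kN/m
Resisting = 58.4 + 271.0·tan26.4° = 58.4 + 134.5 = 192.9 kN/m
FS = 192.9 / 211.2 = 0.913

FS = 0.91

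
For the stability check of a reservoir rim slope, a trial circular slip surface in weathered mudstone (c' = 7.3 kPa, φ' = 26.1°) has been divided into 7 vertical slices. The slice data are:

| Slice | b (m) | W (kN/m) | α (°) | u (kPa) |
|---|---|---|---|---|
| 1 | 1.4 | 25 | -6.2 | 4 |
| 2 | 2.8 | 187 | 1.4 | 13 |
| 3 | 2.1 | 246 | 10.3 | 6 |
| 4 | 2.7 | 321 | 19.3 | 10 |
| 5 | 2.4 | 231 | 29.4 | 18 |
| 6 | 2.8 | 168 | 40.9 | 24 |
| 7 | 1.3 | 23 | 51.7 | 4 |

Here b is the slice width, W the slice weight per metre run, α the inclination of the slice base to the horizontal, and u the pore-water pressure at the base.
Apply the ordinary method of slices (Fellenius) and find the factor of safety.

FS = 1.41

Ordinary method of slices: FS = Σ[c'·Δl_i + (W_i cosα_i − u_i·Δl_i)·tanφ'] / Σ W_i sinα_i, with Δl_i = b_i / cosα_i.
Slice 1: Δl = 1.4/cos(-6.2°) = 1.408 m; N'_1 = 25·cos(-6.2°) − 4·1.408 = 19.2; c'Δl = 10.28; W sinα = -2.7
Slice 2: Δl = 2.8/cos1.4° = 2.801 m; N'_2 = 187·cos1.4° − 13·2.801 = 150.5; c'Δl = 20.45; W sinα = 4.6
Slice 3: Δl = 2.1/cos10.3° = 2.134 m; N'_3 = 246·cos10.3° − 6·2.134 = 229.2; c'Δl = 15.58; W sinα = 44.0
Slice 4: Δl = 2.7/cos19.3° = 2.861 m; N'_4 = 321·cos19.3° − 10·2.861 = 274.4; c'Δl = 20.88; W sinα = 106.1
Slice 5: Δl = 2.4/cos29.4° = 2.755 m; N'_5 = 231·cos29.4° − 18·2.755 = 151.7; c'Δl = 20.11; W sinα = 113.4
Slice 6: Δl = 2.8/cos40.9° = 3.704 m; N'_6 = 168·cos40.9° − 24·3.704 = 38.1; c'Δl = 27.04; W sinα = 110.0
Slice 7: Δl = 1.3/cos51.7° = 2.098 m; N'_7 = 23·cos51.7° − 4·2.098 = 5.9; c'Δl = 15.31; W sinα = 18.0
Σc'Δl = 129.7 kN/m; ΣN' = 868.9 kN/m; ΣW sinα = 393.4 kN/m
Resisting = 129.7 + 868.9·tan26.1° = 129.7 + 425.7 = 555.3 kN/m
FS = 555.3 / 393.4 = 1.412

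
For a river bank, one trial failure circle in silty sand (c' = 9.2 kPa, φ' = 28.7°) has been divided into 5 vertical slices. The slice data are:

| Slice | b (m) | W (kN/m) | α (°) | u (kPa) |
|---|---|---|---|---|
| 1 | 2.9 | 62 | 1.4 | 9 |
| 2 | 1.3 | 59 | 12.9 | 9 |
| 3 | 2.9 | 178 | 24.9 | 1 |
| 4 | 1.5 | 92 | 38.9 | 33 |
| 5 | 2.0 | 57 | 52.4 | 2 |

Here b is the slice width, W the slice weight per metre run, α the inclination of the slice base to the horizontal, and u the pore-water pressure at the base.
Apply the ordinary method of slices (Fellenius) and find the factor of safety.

FS = 1.39

Ordinary method of slices: FS = Σ[c'·Δl_i + (W_i cosα_i − u_i·Δl_i)·tanφ'] / Σ W_i sinα_i, with Δl_i = b_i / cosα_i.
Slice 1: Δl = 2.9/cos1.4° = 2.901 m; N'_1 = 62·cos1.4° − 9·2.901 = 35.9; c'Δl = 26.69; W sinα = 1.5
Slice 2: Δl = 1.3/cos12.9° = 1.334 m; N'_2 = 59·cos12.9° − 9·1.334 = 45.5; c'Δl = 12.27; W sinα = 13.2
Slice 3: Δl = 2.9/cos24.9° = 3.197 m; N'_3 = 178·cos24.9° − 1·3.197 = 158.3; c'Δl = 29.41; W sinα = 74.9
Slice 4: Δl = 1.5/cos38.9° = 1.927 m; N'_4 = 92·cos38.9° − 33·1.927 = 8.0; c'Δl = 17.73; W sinα = 57.8
Slice 5: Δl = 2.0/cos52.4° = 3.278 m; N'_5 = 57·cos52.4° − 2·3.278 = 28.2; c'Δl = 30.16; W sinα = 45.2
Σc'Δl = 116.3 kN/m; ΣN' = 275.9 kN/m; ΣW sinα = 192.6 kN/m
Resisting = 116.3 + 275.9·tan28.7° = 116.3 + 151.0 = 267.3 kN/m
FS = 267.3 / 192.6 = 1.388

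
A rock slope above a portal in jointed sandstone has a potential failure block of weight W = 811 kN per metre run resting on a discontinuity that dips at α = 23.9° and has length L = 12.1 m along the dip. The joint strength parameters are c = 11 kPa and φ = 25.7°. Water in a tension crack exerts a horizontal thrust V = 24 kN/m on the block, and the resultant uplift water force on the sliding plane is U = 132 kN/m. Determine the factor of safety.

FS = 1.20

Resolving the block weight along and normal to the plane and applying the Mohr–Coulomb strength on the joint:
N' = W cosα − U − V sinα = 811·cos23.9° − 132 − 24·sin23.9° = 599.7 kN/m
Driving force T = W sinα + V cosα = 811·sin23.9° + 24·cos23.9° = 350.5 kN/m
Resisting force R = c·L + N'·tanφ = 11·12.1 + 599.7·tan25.7° = 133.1 + 288.6 = 421.7 kN/m
FS = R / T = 421.7 / 350.5 = 1.203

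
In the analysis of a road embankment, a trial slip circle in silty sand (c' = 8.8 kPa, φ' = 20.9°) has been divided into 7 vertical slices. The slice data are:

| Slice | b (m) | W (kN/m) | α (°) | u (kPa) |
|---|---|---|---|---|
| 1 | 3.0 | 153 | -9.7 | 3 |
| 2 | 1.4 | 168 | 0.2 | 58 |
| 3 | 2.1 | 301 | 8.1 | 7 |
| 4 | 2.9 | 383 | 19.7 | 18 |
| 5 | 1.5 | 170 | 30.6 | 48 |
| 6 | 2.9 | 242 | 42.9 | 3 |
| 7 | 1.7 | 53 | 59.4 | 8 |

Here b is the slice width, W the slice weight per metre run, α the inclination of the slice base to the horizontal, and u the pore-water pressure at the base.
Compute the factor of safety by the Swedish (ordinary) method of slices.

Ordinary method of slices: FS = Σ[c'·Δl_i + (W_i cosα_i − u_i·Δl_i)·tanφ'] / Σ W_i sinα_i, with Δl_i = b_i / cosα_i.
Slice 1: Δl = 3.0/cos(-9.7°) = 3.044 m; N'_1 = 153·cos(-9.7°) − 3·3.044 = 141.7; c'Δl = 26.78; W sinα = -25.8
Slice 2: Δl = 1.4/cos0.2° = 1.400 m; N'_2 = 168·cos0.2° − 58·1.400 = 86.8; c'Δl = 12.32; W sinα = 0.6
Slice 3: Δl = 2.1/cos8.1° = 2.121 m; N'_3 = 301·cos8.1° − 7·2.121 = 283.1; c'Δl = 18.67; W sinα = 42.4
Slice 4: Δl = 2.9/cos19.7° = 3.080 m; N'_4 = 383·cos19.7° − 18·3.080 = 305.1; c'Δl = 27.11; W sinα = 129.1
Slice 5: Δl = 1.5/cos30.6° = 1.743 m; N'_5 = 170·cos30.6° − 48·1.743 = 62.7; c'Δl = 15.34; W sinα = 86.5
Slice 6: Δl = 2.9/cos42.9° = 3.959 m; N'_6 = 242·cos42.9° − 3·3.959 = 165.4; c'Δl = 34.84; W sinα = 164.7
Slice 7: Δl = 1.7/cos59.4° = 3.340 m; N'_7 = 53·cos59.4° − 8·3.340 = 0.3; c'Δl = 29.39; W sinα = 45.6
Σc'Δl = 164.4 kN/m; ΣN' = 1045.1 kN/m; ΣW sinα = 443.2 kN/m
Resisting = 164.4 + 1045.1·tan20.9° = 164.4 + 399.1 = 563.5 kN/m
FS = 563.5 / 443.2 = 1.271

FS = 1.27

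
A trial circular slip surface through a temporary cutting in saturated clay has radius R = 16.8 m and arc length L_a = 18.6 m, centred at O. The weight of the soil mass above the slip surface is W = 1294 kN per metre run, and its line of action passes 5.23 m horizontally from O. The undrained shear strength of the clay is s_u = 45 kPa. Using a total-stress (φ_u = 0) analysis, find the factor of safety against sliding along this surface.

FS = 2.08

Taking moments about the centre O, the resisting moment is provided by the undrained shear strength acting along the arc:
M_R = s_u·L_a·R = 45·18.60·16.8 = 14061.6 kN·m/m
M_D = W·d = 1294·5.23 = 6767.6 kN·m/m
FS = M_R / M_D = 14061.6 / 6767.6 = 2.078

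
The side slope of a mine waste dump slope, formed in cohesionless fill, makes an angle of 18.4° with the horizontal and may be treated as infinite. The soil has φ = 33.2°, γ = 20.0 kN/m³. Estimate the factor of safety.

FS = 1.97

For a dry cohesionless infinite slope the factor of safety is FS = tanφ / tanβ.
FS = tan33.2° / tan18.4° = 0.6544 / 0.3327 = 1.967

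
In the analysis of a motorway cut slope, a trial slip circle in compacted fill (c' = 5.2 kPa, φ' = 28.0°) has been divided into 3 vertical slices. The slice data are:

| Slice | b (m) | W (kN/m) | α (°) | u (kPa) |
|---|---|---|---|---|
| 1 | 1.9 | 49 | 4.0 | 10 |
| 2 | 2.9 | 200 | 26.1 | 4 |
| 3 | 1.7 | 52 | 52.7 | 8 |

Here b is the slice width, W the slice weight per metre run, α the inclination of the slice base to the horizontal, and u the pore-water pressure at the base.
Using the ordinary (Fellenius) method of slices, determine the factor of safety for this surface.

Ordinary method of slices: FS = Σ[c'·Δl_i + (W_i cosα_i − u_i·Δl_i)·tanφ'] / Σ W_i sinα_i, with Δl_i = b_i / cosα_i.
Slice 1: Δl = 1.9/cos4.0° = 1.905 m; N'_1 = 49·cos4.0° − 10·1.905 = 29.8; c'Δl = 9.90; W sinα = 3.4
Slice 2: Δl = 2.9/cos26.1° = 3.229 m; N'_2 = 200·cos26.1° − 4·3.229 = 166.7; c'Δl = 16.79; W sinα = 88.0
Slice 3: Δl = 1.7/cos52.7° = 2.805 m; N'_3 = 52·cos52.7° − 8·2.805 = 9.1; c'Δl = 14.59; W sinα = 41.4
Σc'Δl = 41.3 kN/m; ΣN' = 205.6 kN/m; ΣW sinα = 132.8 kN/m
Resisting = 41.3 + 205.6·tan28.0° = 41.3 + 109.3 = 150.6 kN/m
FS = 150.6 / 132.8 = 1.134

FS = 1.13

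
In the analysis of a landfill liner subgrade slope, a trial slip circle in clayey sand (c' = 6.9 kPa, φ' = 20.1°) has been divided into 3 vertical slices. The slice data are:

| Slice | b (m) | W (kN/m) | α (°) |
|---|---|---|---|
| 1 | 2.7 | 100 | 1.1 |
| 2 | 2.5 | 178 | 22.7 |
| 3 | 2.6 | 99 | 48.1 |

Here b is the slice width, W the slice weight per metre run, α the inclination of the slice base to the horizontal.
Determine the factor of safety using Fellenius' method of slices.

Ordinary method of slices: FS = Σ[c'·Δl_i + (W_i cosα_i)·tanφ'] / Σ W_i sinα_i, with Δl_i = b_i / cosα_i.
Slice 1: Δl = 2.7/cos1.1° = 2.700 m; N'_1 = 100·cos1.1° = 100.0; c'Δl = 18.63; W sinα = 1.9
Slice 2: Δl = 2.5/cos22.7° = 2.710 m; N'_2 = 178·cos22.7° = 164.2; c'Δl = 18.70; W sinα = 68.7
Slice 3: Δl = 2.6/cos48.1° = 3.893 m; N'_3 = 99·cos48.1° = 66.1; c'Δl = 26.86; W sinα = 73.7
Σc'Δl = 64.2 kN/m; ΣN' = 330.3 kN/m; ΣW sinα = 144.3 kN/m
Resisting = 64.2 + 330.3·tan20.1° = 64.2 + 120.9 = 185.1 kN/m
FS = 185.1 / 144.3 = 1.283

FS = 1.28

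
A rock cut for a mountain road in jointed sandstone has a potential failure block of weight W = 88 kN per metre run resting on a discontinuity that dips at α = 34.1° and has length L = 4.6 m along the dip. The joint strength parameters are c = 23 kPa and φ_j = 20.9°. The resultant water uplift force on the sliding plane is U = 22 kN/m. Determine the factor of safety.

FS = 2.54

Resolving the block weight along and normal to the plane and applying the Mohr–Coulomb strength on the joint:
N' = W cosα − U = 88·cos34.1° − 22 = 50.9 kN/m
Driving force T = W sinα = 88·sin34.1° = 49.3 kN/m
Resisting force R = c·L + N'·tanφ_j = 23·4.6 + 50.9·tan20.9° = 105.8 + 19.4 = 125.2 kN/m
FS = R / T = 125.2 / 49.3 = 2.538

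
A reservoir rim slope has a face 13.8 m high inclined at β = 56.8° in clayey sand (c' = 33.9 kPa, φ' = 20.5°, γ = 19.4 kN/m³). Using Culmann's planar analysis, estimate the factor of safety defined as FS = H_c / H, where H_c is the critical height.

H_c = (4c'/γ) · sinβ cosφ' / [1 − cos(β − φ')]
    = (4·33.9/19.4) · sin56.8°·cos20.5° / [1 − cos36.3°]
    = 6.990 · 0.7838 / 0.1941 = 28.23 m
FS = H_c / H = 28.23 / 13.8 = 2.046

FS = 2.05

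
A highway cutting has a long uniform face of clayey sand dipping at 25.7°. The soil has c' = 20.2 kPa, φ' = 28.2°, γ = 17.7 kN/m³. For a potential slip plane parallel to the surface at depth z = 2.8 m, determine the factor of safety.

For an infinite slope with a slip plane parallel to the surface (no pore pressure): FS = [c' + γz cos²β tanφ'] / [γz sinβ cosβ].
γz = 17.7·2.8 = 49.56 kN/m²
Numerator = 20.2 + 49.56·cos²25.7°·tan28.2° = 20.2 + 49.56·0.8119·0.5362 = 41.776 kPa
Denominator = 49.56·sin25.7°·cos25.7° = 49.56·0.4337·0.9011 = 19.366 kPa
FS = 41.776 / 19.366 = 2.157

FS = 2.16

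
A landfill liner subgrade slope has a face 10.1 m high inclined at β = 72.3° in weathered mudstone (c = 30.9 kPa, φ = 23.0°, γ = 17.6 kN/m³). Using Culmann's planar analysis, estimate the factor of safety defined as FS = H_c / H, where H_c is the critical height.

H_c = (4c/γ) · sinβ cosφ / [1 − cos(β − φ)]
    = (4·30.9/17.6) · sin72.3°·cos23.0° / [1 − cos49.3°]
    = 7.023 · 0.8769 / 0.3479 = 17.70 m
FS = H_c / H = 17.70 / 10.1 = 1.753

FS = 1.75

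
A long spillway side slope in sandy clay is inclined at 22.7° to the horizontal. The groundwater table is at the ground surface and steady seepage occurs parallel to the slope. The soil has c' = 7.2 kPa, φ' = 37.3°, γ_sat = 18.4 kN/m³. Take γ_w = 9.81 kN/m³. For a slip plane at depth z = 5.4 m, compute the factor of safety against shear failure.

FS = 1.05

With seepage parallel to the slope and the water table at the surface, the effective normal stress on the slip plane uses the buoyant unit weight γ' = γ_sat − γ_w while the driving shear stress uses γ_sat:
FS = [c' + γ' z cos²β tanφ'] / [γ_sat z sinβ cosβ]
γ' = 18.4 − 9.81 = 8.59 kN/m³
Numerator = 7.2 + 8.59·5.4·cos²22.7°·tan37.3° = 7.2 + 8.59·5.4·0.8511·0.7618 = 37.274 kPa
Denominator = 18.4·5.4·sin22.7°·cos22.7° = 18.4·5.4·0.3859·0.9225 = 35.373 kPa
FS = 37.274 / 35.373 = 1.054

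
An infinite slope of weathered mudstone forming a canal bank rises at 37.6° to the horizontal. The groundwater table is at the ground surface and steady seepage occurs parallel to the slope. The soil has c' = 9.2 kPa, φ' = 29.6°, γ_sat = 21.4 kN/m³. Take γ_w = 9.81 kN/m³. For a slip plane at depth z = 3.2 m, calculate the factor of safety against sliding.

With seepage parallel to the slope and the water table at the surface, the effective normal stress on the slip plane uses the buoyant unit weight γ' = γ_sat − γ_w while the driving shear stress uses γ_sat:
FS = [c' + γ' z cos²β tanφ'] / [γ_sat z sinβ cosβ]
γ' = 21.4 − 9.81 = 11.59 kN/m³
Numerator = 9.2 + 11.59·3.2·cos²37.6°·tan29.6° = 9.2 + 11.59·3.2·0.6277·0.5681 = 22.425 kPa
Denominator = 21.4·3.2·sin37.6°·cos37.6° = 21.4·3.2·0.6101·0.7923 = 33.104 kPa
FS = 22.425 / 33.104 = 0.677

FS = 0.68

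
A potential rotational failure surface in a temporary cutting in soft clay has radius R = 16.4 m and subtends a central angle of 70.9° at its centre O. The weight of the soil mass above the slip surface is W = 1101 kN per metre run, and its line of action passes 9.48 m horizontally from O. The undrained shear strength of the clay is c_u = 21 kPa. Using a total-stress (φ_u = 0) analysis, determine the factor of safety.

FS = 0.67

Taking moments about the centre O, the resisting moment is provided by the undrained shear strength acting along the arc:
Arc length L_a = R·θ = 16.4·(70.9°·π/180) = 16.4·1.2374 = 20.29 m
M_R = c_u·L_a·R = 21·20.29·16.4 = 6989.3 kN·m/m
M_D = W·d = 1101·9.48 = 10437.5 kN·m/m
FS = M_R / M_D = 6989.3 / 10437.5 = 0.670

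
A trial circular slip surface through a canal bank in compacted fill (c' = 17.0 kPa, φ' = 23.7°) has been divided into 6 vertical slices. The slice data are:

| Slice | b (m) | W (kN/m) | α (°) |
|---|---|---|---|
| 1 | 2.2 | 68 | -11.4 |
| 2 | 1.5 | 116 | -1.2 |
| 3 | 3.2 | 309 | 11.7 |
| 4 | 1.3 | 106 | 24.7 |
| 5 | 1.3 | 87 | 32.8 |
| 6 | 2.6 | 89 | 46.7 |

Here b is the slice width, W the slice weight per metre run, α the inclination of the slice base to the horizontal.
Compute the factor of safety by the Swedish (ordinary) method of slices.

Ordinary method of slices: FS = Σ[c'·Δl_i + (W_i cosα_i)·tanφ'] / Σ W_i sinα_i, with Δl_i = b_i / cosα_i.
Slice 1: Δl = 2.2/cos(-11.4°) = 2.244 m; N'_1 = 68·cos(-11.4°) = 66.7; c'Δl = 38.15; W sinα = -13.4
Slice 2: Δl = 1.5/cos(-1.2°) = 1.500 m; N'_2 = 116·cos(-1.2°) = 116.0; c'Δl = 25.51; W sinα = -2.4
Slice 3: Δl = 3.2/cos11.7° = 3.268 m; N'_3 = 309·cos11.7° = 302.6; c'Δl = 55.55; W sinα = 62.7
Slice 4: Δl = 1.3/cos24.7° = 1.431 m; N'_4 = 106·cos24.7° = 96.3; c'Δl = 24.33; W sinα = 44.3
Slice 5: Δl = 1.3/cos32.8° = 1.547 m; N'_5 = 87·cos32.8° = 73.1; c'Δl = 26.29; W sinα = 47.1
Slice 6: Δl = 2.6/cos46.7° = 3.791 m; N'_6 = 89·cos46.7° = 61.0; c'Δl = 64.45; W sinα = 64.8
Σc'Δl = 234.3 kN/m; ΣN' = 715.7 kN/m; ΣW sinα = 203.0 kN/m
Resisting = 234.3 + 715.7·tan23.7° = 234.3 + 314.2 = 548.4 kN/m
FS = 548.4 / 203.0 = 2.702

FS = 2.70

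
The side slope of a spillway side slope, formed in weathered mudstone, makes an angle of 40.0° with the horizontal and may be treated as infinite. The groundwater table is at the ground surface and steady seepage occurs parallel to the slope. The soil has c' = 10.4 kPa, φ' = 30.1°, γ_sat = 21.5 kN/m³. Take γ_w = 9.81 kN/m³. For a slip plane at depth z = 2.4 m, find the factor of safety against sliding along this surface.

FS = 0.78

With seepage parallel to the slope and the water table at the surface, the effective normal stress on the slip plane uses the buoyant unit weight γ' = γ_sat − γ_w while the driving shear stress uses γ_sat:
FS = [c' + γ' z cos²β tanφ'] / [γ_sat z sinβ cosβ]
γ' = 21.5 − 9.81 = 11.69 kN/m³
Numerator = 10.4 + 11.69·2.4·cos²40.0°·tan30.1° = 10.4 + 11.69·2.4·0.5868·0.5797 = 19.944 kPa
Denominator = 21.5·2.4·sin40.0°·cos40.0° = 21.5·2.4·0.6428·0.7660 = 25.408 kPa
FS = 19.944 / 25.408 = 0.785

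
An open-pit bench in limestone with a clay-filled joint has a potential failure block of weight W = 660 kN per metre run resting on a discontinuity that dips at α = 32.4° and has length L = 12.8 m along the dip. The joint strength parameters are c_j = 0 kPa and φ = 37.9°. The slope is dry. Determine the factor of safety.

FS = 1.23

Resolving the block weight along and normal to the plane and applying the Mohr–Coulomb strength on the joint:
N' = W cosα = 660·cos32.4° = 557.3 kN/m
Driving force T = W sinα = 660·sin32.4° = 353.6 kN/m
Resisting force R = c_j·L + N'·tanφ = 0·12.8 + 557.3·tan37.9° = 0.0 + 433.8 = 433.8 kN/m
FS = R / T = 433.8 / 353.6 = 1.227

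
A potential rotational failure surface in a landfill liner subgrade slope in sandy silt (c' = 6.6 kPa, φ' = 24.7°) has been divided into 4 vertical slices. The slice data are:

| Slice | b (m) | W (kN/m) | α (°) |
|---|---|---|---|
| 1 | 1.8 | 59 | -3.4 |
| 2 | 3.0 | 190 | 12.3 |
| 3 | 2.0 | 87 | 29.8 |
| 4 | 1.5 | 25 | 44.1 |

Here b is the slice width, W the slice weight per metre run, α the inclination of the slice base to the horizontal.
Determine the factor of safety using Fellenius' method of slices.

FS = 2.22

Ordinary method of slices: FS = Σ[c'·Δl_i + (W_i cosα_i)·tanφ'] / Σ W_i sinα_i, with Δl_i = b_i / cosα_i.
Slice 1: Δl = 1.8/cos(-3.4°) = 1.803 m; N'_1 = 59·cos(-3.4°) = 58.9; c'Δl = 11.90; W sinα = -3.5
Slice 2: Δl = 3.0/cos12.3° = 3.070 m; N'_2 = 190·cos12.3° = 185.6; c'Δl = 20.27; W sinα = 40.5
Slice 3: Δl = 2.0/cos29.8° = 2.305 m; N'_3 = 87·cos29.8° = 75.5; c'Δl = 15.21; W sinα = 43.2
Slice 4: Δl = 1.5/cos44.1° = 2.089 m; N'_4 = 25·cos44.1° = 18.0; c'Δl = 13.79; W sinα = 17.4
Σc'Δl = 61.2 kN/m; ΣN' = 338.0 kN/m; ΣW sinα = 97.6 kN/m
Resisting = 61.2 + 338.0·tan24.7° = 61.2 + 155.5 = 216.6 kN/m
FS = 216.6 / 97.6 = 2.219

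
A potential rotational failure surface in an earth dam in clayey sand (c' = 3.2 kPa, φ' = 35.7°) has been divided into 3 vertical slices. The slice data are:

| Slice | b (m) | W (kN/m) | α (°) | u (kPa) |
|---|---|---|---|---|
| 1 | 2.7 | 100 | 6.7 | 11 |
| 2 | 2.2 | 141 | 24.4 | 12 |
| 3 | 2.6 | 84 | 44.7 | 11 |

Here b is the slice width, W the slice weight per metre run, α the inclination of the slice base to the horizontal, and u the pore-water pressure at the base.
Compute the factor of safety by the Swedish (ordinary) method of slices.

Ordinary method of slices: FS = Σ[c'·Δl_i + (W_i cosα_i − u_i·Δl_i)·tanφ'] / Σ W_i sinα_i, with Δl_i = b_i / cosα_i.
Slice 1: Δl = 2.7/cos6.7° = 2.719 m; N'_1 = 100·cos6.7° − 11·2.719 = 69.4; c'Δl = 8.70; W sinα = 11.7
Slice 2: Δl = 2.2/cos24.4° = 2.416 m; N'_2 = 141·cos24.4° − 12·2.416 = 99.4; c'Δl = 7.73; W sinα = 58.2
Slice 3: Δl = 2.6/cos44.7° = 3.658 m; N'_3 = 84·cos44.7° − 11·3.658 = 19.5; c'Δl = 11.71; W sinα = 59.1
Σc'Δl = 28.1 kN/m; ΣN' = 188.3 kN/m; ΣW sinα = 129.0 kN/m
Resisting = 28.1 + 188.3·tan35.7° = 28.1 + 135.3 = 163.4 kN/m
FS = 163.4 / 129.0 = 1.267

FS = 1.27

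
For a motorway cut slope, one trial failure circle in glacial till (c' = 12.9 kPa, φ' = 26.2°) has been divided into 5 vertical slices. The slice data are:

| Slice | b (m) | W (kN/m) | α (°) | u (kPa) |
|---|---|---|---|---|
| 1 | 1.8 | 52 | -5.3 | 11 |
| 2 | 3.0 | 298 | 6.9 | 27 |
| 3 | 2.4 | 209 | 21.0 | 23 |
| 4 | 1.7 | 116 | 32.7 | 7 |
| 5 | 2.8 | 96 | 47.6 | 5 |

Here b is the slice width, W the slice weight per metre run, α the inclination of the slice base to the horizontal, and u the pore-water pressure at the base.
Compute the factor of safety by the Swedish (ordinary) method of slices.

FS = 1.78

Ordinary method of slices: FS = Σ[c'·Δl_i + (W_i cosα_i − u_i·Δl_i)·tanφ'] / Σ W_i sinα_i, with Δl_i = b_i / cosα_i.
Slice 1: Δl = 1.8/cos(-5.3°) = 1.808 m; N'_1 = 52·cos(-5.3°) − 11·1.808 = 31.9; c'Δl = 23.32; W sinα = -4.8
Slice 2: Δl = 3.0/cos6.9° = 3.022 m; N'_2 = 298·cos6.9° − 27·3.022 = 214.3; c'Δl = 38.98; W sinα = 35.8
Slice 3: Δl = 2.4/cos21.0° = 2.571 m; N'_3 = 209·cos21.0° − 23·2.571 = 136.0; c'Δl = 33.16; W sinα = 74.9
Slice 4: Δl = 1.7/cos32.7° = 2.020 m; N'_4 = 116·cos32.7° − 7·2.020 = 83.5; c'Δl = 26.06; W sinα = 62.7
Slice 5: Δl = 2.8/cos47.6° = 4.152 m; N'_5 = 96·cos47.6° − 5·4.152 = 44.0; c'Δl = 53.57; W sinα = 70.9
Σc'Δl = 175.1 kN/m; ΣN' = 509.6 kN/m; ΣW sinα = 239.5 kN/m
Resisting = 175.1 + 509.6·tan26.2° = 175.1 + 250.7 = 425.8 kN/m
FS = 425.8 / 239.5 = 1.778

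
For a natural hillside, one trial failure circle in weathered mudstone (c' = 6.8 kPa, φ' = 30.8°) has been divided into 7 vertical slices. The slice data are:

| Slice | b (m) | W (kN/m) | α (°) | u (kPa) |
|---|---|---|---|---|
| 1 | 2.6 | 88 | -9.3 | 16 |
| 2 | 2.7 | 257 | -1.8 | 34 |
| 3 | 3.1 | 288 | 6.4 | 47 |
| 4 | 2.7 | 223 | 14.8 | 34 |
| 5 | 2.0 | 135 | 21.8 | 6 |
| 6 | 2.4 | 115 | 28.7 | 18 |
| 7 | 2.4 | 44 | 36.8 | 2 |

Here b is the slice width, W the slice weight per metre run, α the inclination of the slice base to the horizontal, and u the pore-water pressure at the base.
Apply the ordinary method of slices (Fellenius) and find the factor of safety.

Ordinary method of slices: FS = Σ[c'·Δl_i + (W_i cosα_i − u_i·Δl_i)·tanφ'] / Σ W_i sinα_i, with Δl_i = b_i / cosα_i.
Slice 1: Δl = 2.6/cos(-9.3°) = 2.635 m; N'_1 = 88·cos(-9.3°) − 16·2.635 = 44.7; c'Δl = 17.92; W sinα = -14.2
Slice 2: Δl = 2.7/cos(-1.8°) = 2.701 m; N'_2 = 257·cos(-1.8°) − 34·2.701 = 165.0; c'Δl = 18.37; W sinα = -8.1
Slice 3: Δl = 3.1/cos6.4° = 3.119 m; N'_3 = 288·cos6.4° − 47·3.119 = 139.6; c'Δl = 21.21; W sinα = 32.1
Slice 4: Δl = 2.7/cos14.8° = 2.793 m; N'_4 = 223·cos14.8° − 34·2.793 = 120.7; c'Δl = 18.99; W sinα = 57.0
Slice 5: Δl = 2.0/cos21.8° = 2.154 m; N'_5 = 135·cos21.8° − 6·2.154 = 112.4; c'Δl = 14.65; W sinα = 50.1
Slice 6: Δl = 2.4/cos28.7° = 2.736 m; N'_6 = 115·cos28.7° − 18·2.736 = 51.6; c'Δl = 18.61; W sinα = 55.2
Slice 7: Δl = 2.4/cos36.8° = 2.997 m; N'_7 = 44·cos36.8° − 2·2.997 = 29.2; c'Δl = 20.38; W sinα = 26.4
Σc'Δl = 130.1 kN/m; ΣN' = 663.2 kN/m; ΣW sinα = 198.5 kN/m
Resisting = 130.1 + 663.2·tan30.8° = 130.1 + 395.4 = 525.5 kN/m
FS = 525.5 / 198.5 = 2.647

FS = 2.65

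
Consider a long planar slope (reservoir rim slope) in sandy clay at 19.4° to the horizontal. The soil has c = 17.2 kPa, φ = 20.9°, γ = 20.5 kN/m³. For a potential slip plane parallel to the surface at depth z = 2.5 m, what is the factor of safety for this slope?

For an infinite slope with a slip plane parallel to the surface (no pore pressure): FS = [c + γz cos²β tanφ] / [γz sinβ cosβ].
γz = 20.5·2.5 = 51.25 kN/m²
Numerator = 17.2 + 51.25·cos²19.4°·tan20.9° = 17.2 + 51.25·0.8897·0.3819 = 34.611 kPa
Denominator = 51.25·sin19.4°·cos19.4° = 51.25·0.3322·0.9432 = 16.057 kPa
FS = 34.611 / 16.057 = 2.156

FS = 2.16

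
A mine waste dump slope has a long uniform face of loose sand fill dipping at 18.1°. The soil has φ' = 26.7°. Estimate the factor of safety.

FS = 1.54

For a dry cohesionless infinite slope the factor of safety is FS = tanφ' / tanβ.
FS = tan26.7° / tan18.1° = 0.5029 / 0.3269 = 1.539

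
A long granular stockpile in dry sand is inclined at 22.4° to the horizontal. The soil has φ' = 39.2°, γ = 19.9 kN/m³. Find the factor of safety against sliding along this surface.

FS = 1.98

For a dry cohesionless infinite slope the factor of safety is FS = tanφ' / tanβ.
FS = tan39.2° / tan22.4° = 0.8156 / 0.4122 = 1.979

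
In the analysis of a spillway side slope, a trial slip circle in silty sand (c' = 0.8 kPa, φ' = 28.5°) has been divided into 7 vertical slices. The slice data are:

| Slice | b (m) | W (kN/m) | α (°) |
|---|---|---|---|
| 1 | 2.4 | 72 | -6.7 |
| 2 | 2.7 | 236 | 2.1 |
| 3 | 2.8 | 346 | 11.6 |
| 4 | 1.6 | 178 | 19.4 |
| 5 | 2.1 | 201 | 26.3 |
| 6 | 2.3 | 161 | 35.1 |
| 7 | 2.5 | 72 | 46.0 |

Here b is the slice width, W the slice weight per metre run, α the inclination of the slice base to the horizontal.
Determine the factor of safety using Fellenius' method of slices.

FS = 1.80

Ordinary method of slices: FS = Σ[c'·Δl_i + (W_i cosα_i)·tanφ'] / Σ W_i sinα_i, with Δl_i = b_i / cosα_i.
Slice 1: Δl = 2.4/cos(-6.7°) = 2.417 m; N'_1 = 72·cos(-6.7°) = 71.5; c'Δl = 1.93; W sinα = -8.4
Slice 2: Δl = 2.7/cos2.1° = 2.702 m; N'_2 = 236·cos2.1° = 235.8; c'Δl = 2.16; W sinα = 8.6
Slice 3: Δl = 2.8/cos11.6° = 2.858 m; N'_3 = 346·cos11.6° = 338.9; c'Δl = 2.29; W sinα = 69.6
Slice 4: Δl = 1.6/cos19.4° = 1.696 m; N'_4 = 178·cos19.4° = 167.9; c'Δl = 1.36; W sinα = 59.1
Slice 5: Δl = 2.1/cos26.3° = 2.342 m; N'_5 = 201·cos26.3° = 180.2; c'Δl = 1.87; W sinα = 89.1
Slice 6: Δl = 2.3/cos35.1° = 2.811 m; N'_6 = 161·cos35.1° = 131.7; c'Δl = 2.25; W sinα = 92.6
Slice 7: Δl = 2.5/cos46.0° = 3.599 m; N'_7 = 72·cos46.0° = 50.0; c'Δl = 2.88; W sinα = 51.8
Σc'Δl = 14.7 kN/m; ΣN' = 1176.1 kN/m; ΣW sinα = 362.4 kN/m
Resisting = 14.7 + 1176.1·tan28.5° = 14.7 + 638.6 = 653.3 kN/m
FS = 653.3 / 362.4 = 1.803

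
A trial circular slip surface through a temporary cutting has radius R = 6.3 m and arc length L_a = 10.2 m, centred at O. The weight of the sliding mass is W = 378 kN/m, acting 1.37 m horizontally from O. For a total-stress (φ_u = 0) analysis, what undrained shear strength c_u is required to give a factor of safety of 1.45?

FS = c_u·L_a·R / (W·d), so c_u = FS·W·d / (L_a·R).
c_u = 1.45·378·1.37 / (10.20·6.3) = 750.9 / 64.26 = 11.69 kPa

c_u = 11.7 kPa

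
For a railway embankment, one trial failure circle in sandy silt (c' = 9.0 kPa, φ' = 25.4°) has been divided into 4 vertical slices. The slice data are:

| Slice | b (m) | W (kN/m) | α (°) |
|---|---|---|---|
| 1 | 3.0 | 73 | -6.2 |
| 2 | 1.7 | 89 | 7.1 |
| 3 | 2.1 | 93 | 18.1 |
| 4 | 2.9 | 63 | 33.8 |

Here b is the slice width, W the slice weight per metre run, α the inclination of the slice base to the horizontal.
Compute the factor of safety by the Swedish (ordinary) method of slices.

Ordinary method of slices: FS = Σ[c'·Δl_i + (W_i cosα_i)·tanφ'] / Σ W_i sinα_i, with Δl_i = b_i / cosα_i.
Slice 1: Δl = 3.0/cos(-6.2°) = 3.018 m; N'_1 = 73·cos(-6.2°) = 72.6; c'Δl = 27.16; W sinα = -7.9
Slice 2: Δl = 1.7/cos7.1° = 1.713 m; N'_2 = 89·cos7.1° = 88.3; c'Δl = 15.42; W sinα = 11.0
Slice 3: Δl = 2.1/cos18.1° = 2.209 m; N'_3 = 93·cos18.1° = 88.4; c'Δl = 19.88; W sinα = 28.9
Slice 4: Δl = 2.9/cos33.8° = 3.490 m; N'_4 = 63·cos33.8° = 52.4; c'Δl = 31.41; W sinα = 35.0
Σc'Δl = 93.9 kN/m; ΣN' = 301.6 kN/m; ΣW sinα = 67.1 kN/m
Resisting = 93.9 + 301.6·tan25.4° = 93.9 + 143.2 = 237.1 kN/m
FS = 237.1 / 67.1 = 3.536

FS = 3.54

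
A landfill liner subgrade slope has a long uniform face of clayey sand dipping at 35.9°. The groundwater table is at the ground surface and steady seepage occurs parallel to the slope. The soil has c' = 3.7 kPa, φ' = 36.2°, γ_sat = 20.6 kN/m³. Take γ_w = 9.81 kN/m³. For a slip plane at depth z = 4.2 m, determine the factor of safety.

With seepage parallel to the slope and the water table at the surface, the effective normal stress on the slip plane uses the buoyant unit weight γ' = γ_sat − γ_w while the driving shear stress uses γ_sat:
FS = [c' + γ' z cos²β tanφ'] / [γ_sat z sinβ cosβ]
γ' = 20.6 − 9.81 = 10.79 kN/m³
Numerator = 3.7 + 10.79·4.2·cos²35.9°·tan36.2° = 3.7 + 10.79·4.2·0.6562·0.7319 = 25.464 kPa
Denominator = 20.6·4.2·sin35.9°·cos35.9° = 20.6·4.2·0.5864·0.8100 = 41.096 kPa
FS = 25.464 / 41.096 = 0.620

FS = 0.62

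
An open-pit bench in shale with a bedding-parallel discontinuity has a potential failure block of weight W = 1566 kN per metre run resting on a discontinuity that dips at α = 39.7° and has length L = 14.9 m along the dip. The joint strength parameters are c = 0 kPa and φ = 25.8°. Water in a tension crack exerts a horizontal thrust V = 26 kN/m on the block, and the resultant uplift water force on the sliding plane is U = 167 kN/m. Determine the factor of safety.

FS = 0.48

Resolving the block weight along and normal to the plane and applying the Mohr–Coulomb strength on the joint:
N' = W cosα − U − V sinα = 1566·cos39.7° − 167 − 26·sin39.7° = 1021.3 kN/m
Driving force T = W sinα + V cosα = 1566·sin39.7° + 26·cos39.7° = 1020.3 kN/m
Resisting force R = c·L + N'·tanφ = 0·14.9 + 1021.3·tan25.8° = 0.0 + 493.7 = 493.7 kN/m
FS = R / T = 493.7 / 1020.3 = 0.484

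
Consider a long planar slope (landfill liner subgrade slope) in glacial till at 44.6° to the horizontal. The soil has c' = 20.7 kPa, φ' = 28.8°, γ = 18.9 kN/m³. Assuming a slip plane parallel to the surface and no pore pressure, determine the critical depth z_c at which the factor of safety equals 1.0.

z_c = 4.95 m

Setting FS = 1.00 in FS = [c' + γz cos²β tanφ'] / [γz sinβ cosβ] and solving for z:
z = c' / [γ cosβ (FS·sinβ − cosβ·tanφ')]
  = 20.7 / [18.9·cos44.6°·(1.00·sin44.6° − cos44.6°·tan28.8°)]
  = 20.7 / [18.9·0.7120·(1.00·0.7022 − 0.7120·0.5498)]
  = 20.7 / 4.1814 = 4.951 m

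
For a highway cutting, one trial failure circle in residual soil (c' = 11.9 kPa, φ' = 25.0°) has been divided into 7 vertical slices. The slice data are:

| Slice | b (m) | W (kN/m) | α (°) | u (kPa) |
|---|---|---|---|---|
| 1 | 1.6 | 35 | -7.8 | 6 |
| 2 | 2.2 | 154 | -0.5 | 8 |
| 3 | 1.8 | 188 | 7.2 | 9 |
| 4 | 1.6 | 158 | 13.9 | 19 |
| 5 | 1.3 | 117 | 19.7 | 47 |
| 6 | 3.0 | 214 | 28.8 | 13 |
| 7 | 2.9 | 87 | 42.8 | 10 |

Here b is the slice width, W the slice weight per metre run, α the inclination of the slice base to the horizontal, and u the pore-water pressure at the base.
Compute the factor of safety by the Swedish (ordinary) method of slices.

FS = 1.95

Ordinary method of slices: FS = Σ[c'·Δl_i + (W_i cosα_i − u_i·Δl_i)·tanφ'] / Σ W_i sinα_i, with Δl_i = b_i / cosα_i.
Slice 1: Δl = 1.6/cos(-7.8°) = 1.615 m; N'_1 = 35·cos(-7.8°) − 6·1.615 = 25.0; c'Δl = 19.22; W sinα = -4.8
Slice 2: Δl = 2.2/cos(-0.5°) = 2.200 m; N'_2 = 154·cos(-0.5°) − 8·2.200 = 136.4; c'Δl = 26.18; W sinα = -1.3
Slice 3: Δl = 1.8/cos7.2° = 1.814 m; N'_3 = 188·cos7.2° − 9·1.814 = 170.2; c'Δl = 21.59; W sinα = 23.6
Slice 4: Δl = 1.6/cos13.9° = 1.648 m; N'_4 = 158·cos13.9° − 19·1.648 = 122.1; c'Δl = 19.61; W sinα = 38.0
Slice 5: Δl = 1.3/cos19.7° = 1.381 m; N'_5 = 117·cos19.7° − 47·1.381 = 45.3; c'Δl = 16.43; W sinα = 39.4
Slice 6: Δl = 3.0/cos28.8° = 3.423 m; N'_6 = 214·cos28.8° − 13·3.423 = 143.0; c'Δl = 40.74; W sinα = 103.1
Slice 7: Δl = 2.9/cos42.8° = 3.952 m; N'_7 = 87·cos42.8° − 10·3.952 = 24.3; c'Δl = 47.03; W sinα = 59.1
Σc'Δl = 190.8 kN/m; ΣN' = 666.2 kN/m; ΣW sinα = 257.1 kN/m
Resisting = 190.8 + 666.2·tan25.0° = 190.8 + 310.7 = 501.5 kN/m
FS = 501.5 / 257.1 = 1.951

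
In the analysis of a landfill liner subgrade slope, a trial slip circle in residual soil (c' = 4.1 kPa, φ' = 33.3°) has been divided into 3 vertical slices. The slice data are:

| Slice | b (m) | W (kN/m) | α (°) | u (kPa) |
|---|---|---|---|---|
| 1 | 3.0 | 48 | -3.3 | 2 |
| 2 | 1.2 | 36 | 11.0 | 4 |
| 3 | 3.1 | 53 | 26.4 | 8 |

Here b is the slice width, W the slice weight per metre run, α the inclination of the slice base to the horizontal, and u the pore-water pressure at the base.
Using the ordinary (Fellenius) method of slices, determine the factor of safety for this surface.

FS = 3.33

Ordinary method of slices: FS = Σ[c'·Δl_i + (W_i cosα_i − u_i·Δl_i)·tanφ'] / Σ W_i sinα_i, with Δl_i = b_i / cosα_i.
Slice 1: Δl = 3.0/cos(-3.3°) = 3.005 m; N'_1 = 48·cos(-3.3°) − 2·3.005 = 41.9; c'Δl = 12.32; W sinα = -2.8
Slice 2: Δl = 1.2/cos11.0° = 1.222 m; N'_2 = 36·cos11.0° − 4·1.222 = 30.4; c'Δl = 5.01; W sinα = 6.9
Slice 3: Δl = 3.1/cos26.4° = 3.461 m; N'_3 = 53·cos26.4° − 8·3.461 = 19.8; c'Δl = 14.19; W sinα = 23.6
Σc'Δl = 31.5 kN/m; ΣN' = 92.1 kN/m; ΣW sinα = 27.7 kN/m
Resisting = 31.5 + 92.1·tan33.3° = 31.5 + 60.5 = 92.0 kN/m
FS = 92.0 / 27.7 = 3.326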